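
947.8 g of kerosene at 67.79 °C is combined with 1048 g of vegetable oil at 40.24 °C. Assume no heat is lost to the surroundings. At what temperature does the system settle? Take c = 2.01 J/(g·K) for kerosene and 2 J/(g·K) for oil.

Heat lost by the kerosene equals heat gained by the oil:
947.8·2.01·(67.79 − T) = 1048·2·(T − 40.24)
1905.1(67.79 − T) = 2096(T − 40.24)
4001.1 T = 213488  ⇒  T ≈ 53.36 °C

T_f ≈ 53.4 °C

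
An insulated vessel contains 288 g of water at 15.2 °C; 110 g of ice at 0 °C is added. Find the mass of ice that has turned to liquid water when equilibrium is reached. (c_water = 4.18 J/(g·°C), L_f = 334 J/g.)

Heat available from the water dropping to 0 °C: 288×4.18×15.2 = 18298 J.
Fully melting the ice requires m_ice L_f = 110×334 = 36740 J.
Since 18298 < 36740 J, not all the ice melts; equilibrium is at 0 °C.
m_melted×334 = 18298  ⇒  m_melted ≈ 54.79 g.

m_melted ≈ 54.8 g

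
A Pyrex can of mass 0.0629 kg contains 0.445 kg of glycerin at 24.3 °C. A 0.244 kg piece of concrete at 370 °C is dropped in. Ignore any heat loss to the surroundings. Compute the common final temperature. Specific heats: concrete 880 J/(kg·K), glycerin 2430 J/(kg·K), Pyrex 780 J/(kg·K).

T_f ≈ 79.5 °C

Let T be the final temperature. ΣQ_i = 0:
0.244*880*(T − 370) + 0.445*2430*(T − 24.3) + 0.0629*780*(T − 24.3) = 0
214.72(T − 370) + 1081.3(T − 24.3) + 49.06(T − 24.3) = 0
1345.1 T = 106915
T = 106915 / 1345.1 = 79.5 °C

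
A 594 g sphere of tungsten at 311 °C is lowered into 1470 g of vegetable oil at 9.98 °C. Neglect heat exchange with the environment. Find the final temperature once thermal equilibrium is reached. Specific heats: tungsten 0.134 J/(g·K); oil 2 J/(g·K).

T_f ≈ 17.9 °C

Net heat exchanged in the isolated system is zero:
594·0.134·(T − 311) + 1470·2·(T − 9.98) = 0
79.6(T − 311) + 2940(T − 9.98) = 0
3019.6 T = 54096
T ≈ 17.91 °C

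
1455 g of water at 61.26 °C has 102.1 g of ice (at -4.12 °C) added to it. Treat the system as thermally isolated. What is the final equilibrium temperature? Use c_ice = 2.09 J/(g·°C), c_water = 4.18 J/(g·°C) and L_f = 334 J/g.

Sum of m c ΔT and latent-heat terms is zero:
warm ice to 0 °C: 102.1·2.09·(0 − (-4.12)) = 879.16
  melt ice: 102.1·334 = 34101
  meltwater 0→T: 102.1·4.18·T = 426.78 T
  water cools: 1455·4.18·(T − 61.26) = 6081.9(T − 61.26)
6508.7 T = 372577 − 34981 = 337597
T ≈ 51.87 °C. Since T > 0 °C, the all-ice-melts assumption holds.

T_f ≈ 51.9 °C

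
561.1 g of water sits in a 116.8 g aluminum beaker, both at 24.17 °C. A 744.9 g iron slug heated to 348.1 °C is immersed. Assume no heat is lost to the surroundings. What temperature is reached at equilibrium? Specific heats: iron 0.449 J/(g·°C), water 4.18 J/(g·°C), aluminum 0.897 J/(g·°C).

Let T be the final temperature. ΣQ_i = 0:
744.9*0.449*(T − 348.1) + 561.1*4.18*(T − 24.17) + 116.8*0.897*(T − 24.17) = 0
334.46(T − 348.1) + 2345.4(T − 24.17) + 104.77(T − 24.17) = 0
(334.46 + 2345.4 + 104.77) T = 334.46*348.1 + 2345.4*24.17 + 104.77*24.17
T ≈ 63.08 °C

T_f ≈ 63.1 °C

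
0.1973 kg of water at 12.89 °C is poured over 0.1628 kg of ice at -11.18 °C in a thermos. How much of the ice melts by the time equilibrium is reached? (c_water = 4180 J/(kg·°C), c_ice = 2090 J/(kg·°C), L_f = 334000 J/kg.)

m_melted ≈ 0.0204 kg

Cooling the water to 0 °C releases 0.1973×4180×12.89 = 10631 J.
Warming the ice to 0 °C takes 0.1628×2090×11.18 = 3804 J, leaving 6826.5 J for melting.
Fully melting the ice requires m_ice L_f = 0.1628×334000 = 54375 J.
Since 6826.5 < 54375 J, not all the ice melts; equilibrium is at 0 °C.
m_melt = 6826.5 / L_f = 0.02044 kg.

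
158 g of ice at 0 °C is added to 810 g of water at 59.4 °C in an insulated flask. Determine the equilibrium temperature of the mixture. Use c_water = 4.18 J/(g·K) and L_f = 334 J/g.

T_f ≈ 36.7 °C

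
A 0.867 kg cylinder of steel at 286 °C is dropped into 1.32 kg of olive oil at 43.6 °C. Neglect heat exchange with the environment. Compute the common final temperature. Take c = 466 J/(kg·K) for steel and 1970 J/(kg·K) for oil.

Conservation of energy gives ΣQ = 0:
0.867·466·(T − 286) + 1.32·1970·(T − 43.6) = 0
3004.4 T = 228928
T ≈ 76.20 °C

T_f ≈ 76.2 °C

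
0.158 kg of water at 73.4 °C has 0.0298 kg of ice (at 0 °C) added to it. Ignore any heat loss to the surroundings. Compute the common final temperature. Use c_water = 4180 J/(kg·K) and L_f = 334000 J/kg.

T_f ≈ 49.1 °C

Sum of m c ΔT and latent-heat terms is zero:
latent heat to melt: 0.0298·334000 = 9953.2; meltwater 0→T: 0.0298·4180·T = 124.56 T; water cools: 0.158·4180·(T − 73.4) = 660.44(T − 73.4)
785 T = 48476 − 9953.2 = 38523
T ≈ 49.07 °C. Since T > 0 °C, the all-ice-melts assumption holds.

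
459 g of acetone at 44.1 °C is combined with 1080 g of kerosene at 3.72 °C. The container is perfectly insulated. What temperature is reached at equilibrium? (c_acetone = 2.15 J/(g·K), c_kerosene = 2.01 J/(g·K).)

T_f = Σ m_i c_i T_i / Σ m_i c_i:
T_f = (986.85×44.1 + 2170.8×3.72) / (986.85 + 2170.8)
    = 51595 / 3157.6 ≈ 16.34 °C

T_f ≈ 16.3 °C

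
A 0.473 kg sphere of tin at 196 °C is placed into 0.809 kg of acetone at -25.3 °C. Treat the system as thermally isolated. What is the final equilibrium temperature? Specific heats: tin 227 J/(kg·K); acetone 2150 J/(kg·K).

T_f ≈ -12.4 °C

T_f is the heat-capacity-weighted average of the initial temperatures:
T_f = (107.37·196 + 1739.4·(-25.3)) / (107.37 + 1739.4)
    = -22961 / 1846.7 ≈ -12.43 °C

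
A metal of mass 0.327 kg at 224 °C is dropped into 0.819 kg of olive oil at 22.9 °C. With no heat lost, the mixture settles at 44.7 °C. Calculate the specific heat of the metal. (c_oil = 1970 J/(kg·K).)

m_s c (T_s − T_f) = m_oil c_oil (T_f − T_0):
0.327·c·(224 − 44.7) = 0.819·1970·(44.7 − 22.9)
58.63 c = 35173  ⇒  c ≈ 599.9 J/(kg·K)

c ≈ 600 J/(kg·K)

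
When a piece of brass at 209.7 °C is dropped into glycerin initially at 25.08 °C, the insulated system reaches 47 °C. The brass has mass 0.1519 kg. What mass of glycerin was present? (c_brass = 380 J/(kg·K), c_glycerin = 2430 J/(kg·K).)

Let T be the final temperature. ΣQ_i = 0:
0.1519·380·(47 − 209.7) + m·2430·(47 − 25.08) = 0
53266 m = 9391.4
m = 9391.4/53266 ≈ 0.1763 kg

m ≈ 0.176 kg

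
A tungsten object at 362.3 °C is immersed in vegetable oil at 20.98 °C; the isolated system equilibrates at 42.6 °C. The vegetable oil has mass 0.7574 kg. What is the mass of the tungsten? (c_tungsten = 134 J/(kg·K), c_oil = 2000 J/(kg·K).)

m ≈ 0.764 kg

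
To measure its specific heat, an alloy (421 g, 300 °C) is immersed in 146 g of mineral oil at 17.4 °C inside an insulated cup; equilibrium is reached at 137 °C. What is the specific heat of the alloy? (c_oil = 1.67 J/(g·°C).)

Heat gained plus heat lost sum to zero:
421·c·(137 − 300) + 146·1.67·(137 − 17.4) = 0
-68623 c = -29161
c = -29161/-68623 ≈ 0.4249 J/(g·°C)

c ≈ 0.425 J/(g·°C)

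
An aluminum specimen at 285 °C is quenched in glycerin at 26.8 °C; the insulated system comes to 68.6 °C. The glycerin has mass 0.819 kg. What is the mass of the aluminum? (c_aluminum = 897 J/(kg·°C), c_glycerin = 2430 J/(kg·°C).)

m ≈ 0.429 kg

Energy conservation, ΣQ = 0:
m×897×(68.6 − 285) + 0.819×2430×(68.6 − 26.8) = 0
-194111 m = -83189
m = -83189/-194111 ≈ 0.4286 kg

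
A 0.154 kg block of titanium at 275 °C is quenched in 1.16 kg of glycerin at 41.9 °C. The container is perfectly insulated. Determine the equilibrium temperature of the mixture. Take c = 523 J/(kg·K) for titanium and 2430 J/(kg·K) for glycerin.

T_f ≈ 48.4 °C

|Q_titanium| = |Q_glycerin|:
0.154·523·(275 − T) = 1.16·2430·(T − 41.9)
80.54(275 − T) = 2818.8(T − 41.9)
2899.3 T = 140257  ⇒  T ≈ 48.38 °C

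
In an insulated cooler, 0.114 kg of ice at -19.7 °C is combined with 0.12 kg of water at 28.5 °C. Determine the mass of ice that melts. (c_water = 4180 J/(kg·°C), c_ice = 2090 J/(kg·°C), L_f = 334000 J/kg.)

m_melted ≈ 0.0287 kg

Heat available from the water dropping to 0 °C: 0.12×4180×28.5 = 14296 J.
Of that, 0.114×2090×19.7 = 4693.7 J goes to bring the ice to 0 °C, leaving 9601.9 J.
To melt every bit of ice: 0.114×334000 = 38076 J.
9601.9 J < 38076 J, so only part of the ice melts and the system sits at 0 °C.
m_melt = 9601.9 / L_f = 0.02875 kg.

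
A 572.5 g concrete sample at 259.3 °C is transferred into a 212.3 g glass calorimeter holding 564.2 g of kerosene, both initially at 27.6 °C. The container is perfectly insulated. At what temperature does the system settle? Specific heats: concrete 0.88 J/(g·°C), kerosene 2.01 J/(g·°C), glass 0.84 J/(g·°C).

T_f ≈ 91.9 °C

Let T be the final temperature. ΣQ_i = 0:
572.5×0.88×(T − 259.3) + 564.2×2.01×(T − 27.6) + 212.3×0.84×(T − 27.6) = 0
(503.8 + 1134 + 178.33) T = 503.8×259.3 + 1134×27.6 + 178.33×27.6
T = 166857 / 1816.2 = 91.9 °C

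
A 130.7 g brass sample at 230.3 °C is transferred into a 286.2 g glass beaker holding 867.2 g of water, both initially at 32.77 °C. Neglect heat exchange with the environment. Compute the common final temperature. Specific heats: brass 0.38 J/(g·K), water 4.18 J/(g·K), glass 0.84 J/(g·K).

T_f ≈ 35.3 °C

Energy conservation, ΣQ = 0:
130.7×0.38×(T − 230.3) + 867.2×4.18×(T − 32.77) + 286.2×0.84×(T − 32.77) = 0
49.67(T − 230.3) + 3624.9(T − 32.77) + 240.41(T − 32.77) = 0
3915 T = 138104
T = 138104/3915 ≈ 35.28 °C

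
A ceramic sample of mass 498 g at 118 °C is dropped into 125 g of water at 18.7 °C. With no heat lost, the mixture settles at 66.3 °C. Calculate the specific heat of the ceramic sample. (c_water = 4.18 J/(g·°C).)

c ≈ 0.966 J/(g·°C)

Net heat exchanged in the isolated system is zero:
498×c×(66.3 − 118) + 125×4.18×(66.3 − 18.7) = 0
-25747 c = -24871
c = -24871/-25747 ≈ 0.966 J/(g·°C)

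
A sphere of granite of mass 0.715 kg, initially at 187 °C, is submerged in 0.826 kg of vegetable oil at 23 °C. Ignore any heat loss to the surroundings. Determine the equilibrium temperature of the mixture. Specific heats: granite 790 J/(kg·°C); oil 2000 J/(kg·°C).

T_f ≈ 64.8 °C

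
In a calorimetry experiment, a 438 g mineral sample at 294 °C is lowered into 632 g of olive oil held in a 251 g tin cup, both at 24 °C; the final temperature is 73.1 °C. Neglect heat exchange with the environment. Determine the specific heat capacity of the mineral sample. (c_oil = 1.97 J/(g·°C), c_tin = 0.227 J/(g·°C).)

Energy conservation, ΣQ = 0:
438·c·(73.1 − 294) + 632·1.97·(73.1 − 24) + 251·0.227·(73.1 − 24) = 0
-96754 c = -63929
c = -63929/-96754 ≈ 0.6607 J/(g·°C)

c ≈ 0.661 J/(g·°C)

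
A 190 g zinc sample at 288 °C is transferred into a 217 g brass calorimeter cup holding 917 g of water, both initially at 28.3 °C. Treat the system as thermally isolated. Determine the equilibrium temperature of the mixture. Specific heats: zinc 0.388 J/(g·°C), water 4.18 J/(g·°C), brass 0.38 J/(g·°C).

T_f ≈ 33.1 °C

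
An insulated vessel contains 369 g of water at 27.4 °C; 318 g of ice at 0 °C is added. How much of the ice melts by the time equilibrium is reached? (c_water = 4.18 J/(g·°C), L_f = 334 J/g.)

m_melted ≈ 127 g

Heat available from the water dropping to 0 °C: 369×4.18×27.4 = 42262 J.
To melt every bit of ice: 318×334 = 106212 J.
Since 42262 < 106212 J, not all the ice melts; equilibrium is at 0 °C.
m_melted×334 = 42262  ⇒  m_melted ≈ 126.5 g.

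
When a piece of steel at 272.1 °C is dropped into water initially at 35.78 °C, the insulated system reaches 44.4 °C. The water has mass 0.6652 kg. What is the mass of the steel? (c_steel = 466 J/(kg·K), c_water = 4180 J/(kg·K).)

Heat gained plus heat lost sum to zero:
m×466×(44.4 − 272.1) + 0.6652×4180×(44.4 − 35.78) = 0
-106108 m = -23968
m = -23968/-106108 ≈ 0.2259 kg

m ≈ 0.226 kg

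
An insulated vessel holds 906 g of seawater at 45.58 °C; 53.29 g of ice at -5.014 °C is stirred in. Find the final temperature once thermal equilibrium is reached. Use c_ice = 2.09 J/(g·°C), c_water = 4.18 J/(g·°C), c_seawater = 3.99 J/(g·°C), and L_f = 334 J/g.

Taking heat into each body as positive, Σ m c ΔT = 0:
warm ice to 0 °C: 53.29×2.09×(0 − (-5.014)) = 558.44; latent heat to melt: 53.29×334 = 17799; warm the meltwater: 222.75 T; seawater: 3614.9(T − 45.58)
3837.7 T = 164769 − 18357 = 146412
T ≈ 38.15 °C. Since T > 0 °C, the all-ice-melts assumption holds.

T_f ≈ 38.2 °C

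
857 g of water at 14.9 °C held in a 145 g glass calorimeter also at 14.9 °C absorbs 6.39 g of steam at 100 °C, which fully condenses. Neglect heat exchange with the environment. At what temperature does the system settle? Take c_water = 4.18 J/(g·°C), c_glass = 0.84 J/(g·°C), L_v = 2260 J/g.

Energy balance with sensible and latent terms:
condense steam: −6.39·2260 = −14441; condensate cools 100→T: 6.39·4.18·(T − 100) = 26.71(T − 100); water warms: 857·4.18·(T − 14.9) = 3582.3(T − 14.9); glass cup: 145·0.84·(T − 14.9) = 121.8(T − 14.9)
3730.8 T = 14441 + 2671 + 55190 = 72303
T ≈ 19.38 °C — below 100 °C, confirming all the steam condensed.

T_f ≈ 19.4 °C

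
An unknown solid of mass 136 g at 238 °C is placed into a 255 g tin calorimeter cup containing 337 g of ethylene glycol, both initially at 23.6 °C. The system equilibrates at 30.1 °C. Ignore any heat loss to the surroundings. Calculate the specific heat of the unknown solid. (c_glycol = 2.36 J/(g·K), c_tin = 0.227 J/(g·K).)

c ≈ 0.196 J/(g·K)

Net heat exchanged in the isolated system is zero:
136×c×(30.1 − 238) + 337×2.36×(30.1 − 23.6) + 255×0.227×(30.1 − 23.6) = 0
-28274 c = -5545.8
c = -5545.8/-28274 ≈ 0.1961 J/(g·K)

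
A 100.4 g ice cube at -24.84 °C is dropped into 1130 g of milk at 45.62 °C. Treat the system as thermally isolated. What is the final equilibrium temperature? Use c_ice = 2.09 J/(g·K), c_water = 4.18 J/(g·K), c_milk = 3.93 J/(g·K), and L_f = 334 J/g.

T_f ≈ 33.7 °C

Energy conservation, ΣQ = 0:
ice -24.84→0 °C: 100.4×2.09×24.84 = 5212.3
  latent heat to melt: 100.4×334 = 33534
  meltwater 0→T: 100.4×4.18×T = 419.67 T
  milk: 4440.9(T − 45.62)
4860.6 T = 202594 − 38746 = 163848
T ≈ 33.71 °C — above 0 °C, consistent with complete melting.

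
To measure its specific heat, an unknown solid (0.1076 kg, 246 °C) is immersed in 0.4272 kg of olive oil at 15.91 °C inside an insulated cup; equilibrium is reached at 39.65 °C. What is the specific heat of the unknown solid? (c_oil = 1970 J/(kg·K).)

c ≈ 900 J/(kg·K)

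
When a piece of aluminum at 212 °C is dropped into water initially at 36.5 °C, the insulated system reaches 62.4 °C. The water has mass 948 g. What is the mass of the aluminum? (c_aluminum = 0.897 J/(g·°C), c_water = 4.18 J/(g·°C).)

m ≈ 765 g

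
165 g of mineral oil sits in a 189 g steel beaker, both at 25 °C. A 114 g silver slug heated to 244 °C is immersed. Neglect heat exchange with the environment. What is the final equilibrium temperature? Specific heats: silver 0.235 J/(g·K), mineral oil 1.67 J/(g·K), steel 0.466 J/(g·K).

Net heat exchanged in the isolated system is zero:
114·0.235·(T − 244) + 165·1.67·(T − 25) + 189·0.466·(T − 25) = 0
390.41 T = 15627
T = 15627 / 390.41 = 40 °C

T_f ≈ 40.0 °C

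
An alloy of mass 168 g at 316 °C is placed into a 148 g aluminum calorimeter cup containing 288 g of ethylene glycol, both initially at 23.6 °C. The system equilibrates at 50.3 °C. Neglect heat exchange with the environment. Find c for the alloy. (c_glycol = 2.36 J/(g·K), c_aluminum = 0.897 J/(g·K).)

Setting the total heat transfer to zero:
168·c·(50.3 − 316) + 288·2.36·(50.3 − 23.6) + 148·0.897·(50.3 − 23.6) = 0
-44638 c = -21692
c = -21692/-44638 ≈ 0.486 J/(g·K)

c ≈ 0.486 J/(g·K)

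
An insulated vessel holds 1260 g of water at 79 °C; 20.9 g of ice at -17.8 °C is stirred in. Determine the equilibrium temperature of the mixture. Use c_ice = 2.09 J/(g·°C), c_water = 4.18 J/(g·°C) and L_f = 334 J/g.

Energy conservation, ΣQ = 0:
ice -17.8→0 °C: 20.9×2.09×17.8 = 777.52; latent heat to melt: 20.9×334 = 6980.6; meltwater 0→T: 20.9×4.18×T = 87.36 T; water cools: 1260×4.18×(T − 79) = 5266.8(T − 79)
5354.2 T = 416077 − 7758.1 = 408319
T ≈ 76.26 °C (positive, so assuming full melt was valid).

T_f ≈ 76.3 °C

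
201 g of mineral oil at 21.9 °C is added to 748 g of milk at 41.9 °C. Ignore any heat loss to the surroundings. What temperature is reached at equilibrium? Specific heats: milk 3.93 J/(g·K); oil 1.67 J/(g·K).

T_f ≈ 39.9 °C

Energy conservation, ΣQ = 0:
748·3.93·(T − 41.9) + 201·1.67·(T − 21.9) = 0
(2939.6 + 335.67) T = 2939.6·41.9 + 335.67·21.9
T ≈ 39.85 °C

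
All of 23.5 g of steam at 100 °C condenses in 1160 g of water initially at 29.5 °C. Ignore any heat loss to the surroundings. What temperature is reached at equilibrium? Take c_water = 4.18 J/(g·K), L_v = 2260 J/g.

T_f ≈ 41.6 °C

Energy conservation, ΣQ = 0:
steam→water at 100 °C releases m L_v = 23.5·2260 = 53110; condensed water 100 °C→T: 98.23(T − 100); original water: 4848.8(T − 29.5)
4947 T = 53110 + 9823 + 143040 = 205973
T ≈ 41.64 °C — below 100 °C, confirming all the steam condensed.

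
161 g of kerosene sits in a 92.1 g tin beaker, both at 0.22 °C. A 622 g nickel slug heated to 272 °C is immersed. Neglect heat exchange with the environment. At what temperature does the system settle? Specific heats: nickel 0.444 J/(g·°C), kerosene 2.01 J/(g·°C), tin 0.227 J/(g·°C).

T_f ≈ 121.1 °C

Let T be the final temperature. ΣQ_i = 0:
622·0.444·(T − 272) + 161·2.01·(T − 0.22) + 92.1·0.227·(T − 0.22) = 0
276.17(T − 272) + 323.61(T − 0.22) + 20.91(T − 0.22) = 0
620.68 T = 75193
T = 75193 / 620.68 = 121 °C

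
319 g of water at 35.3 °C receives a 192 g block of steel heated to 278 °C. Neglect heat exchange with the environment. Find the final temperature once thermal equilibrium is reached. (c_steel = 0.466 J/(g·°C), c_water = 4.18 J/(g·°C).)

T_f ≈ 50.6 °C

Net heat exchanged in the isolated system is zero:
192*0.466*(T − 278) + 319*4.18*(T − 35.3) = 0
89.47(T − 278) + 1333.4(T − 35.3) = 0
1422.9 T = 71943
T ≈ 50.56 °C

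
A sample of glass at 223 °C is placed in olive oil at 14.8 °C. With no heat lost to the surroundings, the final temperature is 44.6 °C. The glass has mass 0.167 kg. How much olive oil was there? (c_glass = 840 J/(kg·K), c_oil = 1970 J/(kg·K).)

m ≈ 0.426 kg

Heat lost by the glass = heat gained by the oil:
0.167×840×(223 − 44.6) = m×1970×(44.6 − 14.8)
58706 m = 25026  ⇒  m ≈ 0.4263 kg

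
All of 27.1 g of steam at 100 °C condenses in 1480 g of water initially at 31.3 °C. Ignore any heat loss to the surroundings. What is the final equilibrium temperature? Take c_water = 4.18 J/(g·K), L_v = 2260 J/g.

Taking heat into each body as positive, Σ m c ΔT = 0:
latent heat released on condensation: 27.1×2260 = 61246
  condensed water 100 °C→T: 113.28(T − 100)
  water warms: 1480×4.18×(T − 31.3) = 6186.4(T − 31.3)
6299.7 T = 61246 + 11328 + 193634 = 266208
T ≈ 42.26 °C (< 100 °C, so full condensation is consistent).

T_f ≈ 42.3 °C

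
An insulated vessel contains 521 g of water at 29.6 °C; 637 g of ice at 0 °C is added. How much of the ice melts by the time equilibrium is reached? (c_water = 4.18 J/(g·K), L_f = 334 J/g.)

m_melted ≈ 193 g

Cooling the water to 0 °C releases 521×4.18×29.6 = 64462 J.
Fully melting the ice requires m_ice L_f = 637×334 = 212758 J.
Since 64462 < 212758 J, not all the ice melts; equilibrium is at 0 °C.
m_melt = 64462 / L_f = 193 g.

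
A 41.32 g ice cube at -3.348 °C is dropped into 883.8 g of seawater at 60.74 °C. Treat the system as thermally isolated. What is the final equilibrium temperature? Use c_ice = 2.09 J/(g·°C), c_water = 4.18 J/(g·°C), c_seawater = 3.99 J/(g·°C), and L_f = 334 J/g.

Heat gained plus heat lost sum to zero:
warm ice to 0 °C: 41.32·2.09·(0 − (-3.348)) = 289.13
  fusion: m_ice L_f = 41.32·334 = 13801
  meltwater 0→T: 41.32·4.18·T = 172.72 T
  seawater cools: 883.8·3.99·(T − 60.74) = 3526.4(T − 60.74)
3699.1 T = 214191 − 14090 = 200101
T ≈ 54.09 °C (positive, so assuming full melt was valid).

T_f ≈ 54.1 °C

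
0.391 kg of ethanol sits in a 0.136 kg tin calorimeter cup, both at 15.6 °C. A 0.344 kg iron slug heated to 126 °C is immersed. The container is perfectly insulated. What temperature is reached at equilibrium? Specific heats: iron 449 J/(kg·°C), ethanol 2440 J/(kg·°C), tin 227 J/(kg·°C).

Net heat exchanged in the isolated system is zero:
0.344·449·(T − 126) + 0.391·2440·(T − 15.6) + 0.136·227·(T − 15.6) = 0
(154.46 + 954.04 + 30.87) T = 154.46·126 + 954.04·15.6 + 30.87·15.6
T ≈ 30.57 °C

T_f ≈ 30.6 °C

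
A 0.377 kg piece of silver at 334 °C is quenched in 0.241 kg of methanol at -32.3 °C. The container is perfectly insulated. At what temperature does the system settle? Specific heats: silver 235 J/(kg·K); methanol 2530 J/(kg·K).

Energy conservation, ΣQ = 0:
0.377*235*(T − 334) + 0.241*2530*(T − (-32.3)) = 0
88.59(T − 334) + 609.73(T − (-32.3)) = 0
698.33 T = 9896.5
T = 9896.5 / 698.33 = 14.2 °C

T_f ≈ 14.2 °C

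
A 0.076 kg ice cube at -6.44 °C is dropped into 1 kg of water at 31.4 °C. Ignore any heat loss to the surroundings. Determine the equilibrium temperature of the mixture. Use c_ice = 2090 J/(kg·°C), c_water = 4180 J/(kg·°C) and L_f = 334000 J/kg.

T_f ≈ 23.3 °C

Setting the total heat transfer to zero:
warm ice to 0 °C: 0.076×2090×(0 − (-6.44)) = 1022.9
  melt ice: 0.076×334000 = 25384
  warm the meltwater: 317.68 T
  water: 4180(T − 31.4)
4497.7 T = 131252 − 26407 = 104845
T ≈ 23.31 °C — above 0 °C, consistent with complete melting.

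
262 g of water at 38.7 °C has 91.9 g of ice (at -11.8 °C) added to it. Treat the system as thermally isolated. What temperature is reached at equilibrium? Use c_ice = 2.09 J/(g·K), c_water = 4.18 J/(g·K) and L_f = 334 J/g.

Taking heat into each body as positive, Σ m c ΔT = 0:
ice -11.8→0 °C: 91.9·2.09·11.8 = 2266.4
  melt ice: 91.9·334 = 30695
  meltwater 0→T: 91.9·4.18·T = 384.14 T
  water: 1095.2(T − 38.7)
1479.3 T = 42383 − 32961 = 9421.7
T ≈ 6.37 °C — above 0 °C, consistent with complete melting.

T_f ≈ 6.4 °C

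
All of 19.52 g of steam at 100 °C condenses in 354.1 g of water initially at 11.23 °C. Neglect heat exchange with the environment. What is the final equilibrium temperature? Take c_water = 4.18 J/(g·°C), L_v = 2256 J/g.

T_f ≈ 44.1 °C

Let T be the final temperature. ΣQ_i = 0:
latent heat released on condensation: 19.52·2256 = 44037
  condensate cools 100→T: 19.52·4.18·(T − 100) = 81.59(T − 100)
  original water: 1480.1(T − 11.23)
1561.7 T = 44037 + 8159.4 + 16622 = 68818
T ≈ 44.07 °C, under the boiling point, so the assumption holds.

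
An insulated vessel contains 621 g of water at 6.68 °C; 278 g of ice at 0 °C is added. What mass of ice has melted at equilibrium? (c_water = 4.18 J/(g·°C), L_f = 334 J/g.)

m_melted ≈ 51.9 g

Water can give up m c ΔT = 621×4.18×6.68 = 17340 J before reaching 0 °C.
To melt every bit of ice: 278×334 = 92852 J.
Since 17340 < 92852 J, not all the ice melts; equilibrium is at 0 °C.
m_melt = 17340 / L_f = 51.92 g.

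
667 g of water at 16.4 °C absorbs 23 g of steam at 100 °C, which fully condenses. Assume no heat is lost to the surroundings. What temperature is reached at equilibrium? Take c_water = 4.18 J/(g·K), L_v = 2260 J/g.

Sum of m c ΔT and latent-heat terms is zero:
latent heat released on condensation: 23·2260 = 51980; condensate cools 100→T: 23·4.18·(T − 100) = 96.14(T − 100); water warms: 667·4.18·(T − 16.4) = 2788.1(T − 16.4)
2884.2 T = 51980 + 9614 + 45724 = 107318
T ≈ 37.21 °C (< 100 °C, so full condensation is consistent).

T_f ≈ 37.2 °C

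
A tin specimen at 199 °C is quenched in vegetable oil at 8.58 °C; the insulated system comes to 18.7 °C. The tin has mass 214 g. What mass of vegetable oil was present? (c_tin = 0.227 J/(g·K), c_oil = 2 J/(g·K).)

Taking heat into each body as positive, Σ m c ΔT = 0:
214·0.227·(18.7 − 199) + m·2·(18.7 − 8.58) = 0
20.24 m = 8758.6
m = 8758.6/20.24 ≈ 432.7 g

m ≈ 433 g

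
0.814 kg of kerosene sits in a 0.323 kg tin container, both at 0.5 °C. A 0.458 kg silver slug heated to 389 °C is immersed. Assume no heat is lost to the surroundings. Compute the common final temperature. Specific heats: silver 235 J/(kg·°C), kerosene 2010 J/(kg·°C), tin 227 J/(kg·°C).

T_f ≈ 23.5 °C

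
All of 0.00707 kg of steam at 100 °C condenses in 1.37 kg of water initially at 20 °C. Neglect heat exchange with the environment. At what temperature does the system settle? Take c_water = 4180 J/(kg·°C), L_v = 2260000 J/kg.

T_f ≈ 23.2 °C

Let T be the final temperature. ΣQ_i = 0:
condense steam: −0.00707·2260000 = −15978; condensed water 100 °C→T: 29.55(T − 100); original water: 5726.6(T − 20)
5756.2 T = 15978 + 2955.3 + 114532 = 133465
T ≈ 23.19 °C, under the boiling point, so the assumption holds.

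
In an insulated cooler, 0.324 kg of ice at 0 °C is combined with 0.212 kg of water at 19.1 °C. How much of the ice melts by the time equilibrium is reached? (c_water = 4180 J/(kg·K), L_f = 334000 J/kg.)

m_melted ≈ 0.0507 kg

Heat available from the water dropping to 0 °C: 0.212·4180·19.1 = 16926 J.
Melting all 0.324 kg of ice would need 0.324·334000 = 108216 J.
That's not enough to melt it all — equilibrium is at 0 °C with ice remaining.
m_melt = 16926 / L_f = 0.05068 kg.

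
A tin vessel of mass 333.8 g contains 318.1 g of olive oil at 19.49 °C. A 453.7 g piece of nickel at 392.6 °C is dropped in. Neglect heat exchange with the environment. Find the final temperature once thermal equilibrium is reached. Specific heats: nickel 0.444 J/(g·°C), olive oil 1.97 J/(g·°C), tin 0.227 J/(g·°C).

Conservation of energy gives ΣQ = 0:
453.7×0.444×(T − 392.6) + 318.1×1.97×(T − 19.49) + 333.8×0.227×(T − 19.49) = 0
201.44(T − 392.6) + 626.66(T − 19.49) + 75.77(T − 19.49) = 0
903.87 T = 92777
T ≈ 102.64 °C

T_f ≈ 102.6 °C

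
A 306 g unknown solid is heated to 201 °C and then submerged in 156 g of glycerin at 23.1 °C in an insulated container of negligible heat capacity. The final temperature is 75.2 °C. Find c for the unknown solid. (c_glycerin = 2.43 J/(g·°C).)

c ≈ 0.513 J/(g·°C)

m_s c (T_s − T_f) = m_glycerin c_glycerin (T_f − T_0):
306×c×(201 − 75.2) = 156×2.43×(75.2 − 23.1)
38495 c = 19750  ⇒  c ≈ 0.5131 J/(g·°C)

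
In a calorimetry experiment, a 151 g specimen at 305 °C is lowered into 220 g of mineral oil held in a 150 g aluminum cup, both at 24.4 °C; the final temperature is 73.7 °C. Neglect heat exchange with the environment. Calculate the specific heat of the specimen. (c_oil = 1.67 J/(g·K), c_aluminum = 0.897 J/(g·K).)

c ≈ 0.709 J/(g·K)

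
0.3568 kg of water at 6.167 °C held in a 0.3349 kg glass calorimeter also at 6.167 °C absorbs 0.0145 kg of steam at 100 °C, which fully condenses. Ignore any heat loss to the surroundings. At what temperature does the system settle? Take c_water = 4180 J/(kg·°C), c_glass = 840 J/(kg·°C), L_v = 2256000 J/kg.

T_f ≈ 27.1 °C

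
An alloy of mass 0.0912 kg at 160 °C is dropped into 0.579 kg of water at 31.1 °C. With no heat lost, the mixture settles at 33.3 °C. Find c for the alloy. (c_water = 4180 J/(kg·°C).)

c ≈ 461 J/(kg·°C)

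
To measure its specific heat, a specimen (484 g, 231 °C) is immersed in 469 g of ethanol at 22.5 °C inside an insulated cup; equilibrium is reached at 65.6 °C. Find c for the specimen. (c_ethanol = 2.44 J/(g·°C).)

Heat lost by the specimen = heat gained by the ethanol:
484·c·(231 − 65.6) = 469·2.44·(65.6 − 22.5)
80054 c = 49322  ⇒  c ≈ 0.6161 J/(g·°C)

c ≈ 0.616 J/(g·°C)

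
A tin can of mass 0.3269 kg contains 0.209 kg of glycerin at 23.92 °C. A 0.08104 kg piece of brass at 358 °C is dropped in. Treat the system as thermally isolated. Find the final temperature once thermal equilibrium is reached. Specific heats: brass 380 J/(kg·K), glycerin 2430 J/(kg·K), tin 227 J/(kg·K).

T_f ≈ 40.7 °C

Net heat exchanged in the isolated system is zero:
0.08104×380×(T − 358) + 0.209×2430×(T − 23.92) + 0.3269×227×(T − 23.92) = 0
30.8(T − 358) + 507.87(T − 23.92) + 74.21(T − 23.92) = 0
(30.8 + 507.87 + 74.21) T = 30.8×358 + 507.87×23.92 + 74.21×23.92
T = 24948/612.87 ≈ 40.71 °C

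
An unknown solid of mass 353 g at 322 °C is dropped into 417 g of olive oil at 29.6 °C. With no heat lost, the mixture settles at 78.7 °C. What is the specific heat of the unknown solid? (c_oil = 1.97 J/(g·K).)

Heat lost by the unknown solid = heat gained by the oil:
353×c×(322 − 78.7) = 417×1.97×(78.7 − 29.6)
85885 c = 40335  ⇒  c ≈ 0.4696 J/(g·K)

c ≈ 0.47 J/(g·K)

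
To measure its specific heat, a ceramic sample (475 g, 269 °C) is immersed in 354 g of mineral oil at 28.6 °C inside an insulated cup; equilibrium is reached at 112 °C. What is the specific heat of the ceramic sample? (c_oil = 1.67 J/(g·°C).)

c ≈ 0.661 J/(g·°C)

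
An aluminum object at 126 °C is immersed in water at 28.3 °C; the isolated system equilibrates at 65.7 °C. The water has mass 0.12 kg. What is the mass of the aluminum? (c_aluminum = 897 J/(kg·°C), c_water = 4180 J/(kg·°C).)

Net heat exchanged in the isolated system is zero:
m·897·(65.7 − 126) + 0.12·4180·(65.7 − 28.3) = 0
-54089 m = -18760
m = -18760/-54089 ≈ 0.3468 kg

m ≈ 0.347 kg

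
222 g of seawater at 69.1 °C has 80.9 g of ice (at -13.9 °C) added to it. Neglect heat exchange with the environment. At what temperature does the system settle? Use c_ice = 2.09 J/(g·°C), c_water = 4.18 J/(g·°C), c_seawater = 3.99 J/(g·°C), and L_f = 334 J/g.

T_f ≈ 26.0 °C

Energy balance with sensible and latent terms:
warm ice to 0 °C: 80.9×2.09×(0 − (-13.9)) = 2350.2; melt ice: 80.9×334 = 27021; warm the meltwater: 338.16 T; seawater: 885.78(T − 69.1)
1223.9 T = 61207 − 29371 = 31837
T ≈ 26.01 °C — above 0 °C, consistent with complete melting.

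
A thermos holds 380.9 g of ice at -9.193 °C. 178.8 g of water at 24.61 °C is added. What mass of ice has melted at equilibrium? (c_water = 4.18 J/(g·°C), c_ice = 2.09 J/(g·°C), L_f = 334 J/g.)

m_melted ≈ 33.2 g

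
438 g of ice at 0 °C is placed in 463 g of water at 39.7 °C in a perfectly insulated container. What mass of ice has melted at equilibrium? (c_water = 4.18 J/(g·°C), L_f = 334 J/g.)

Cooling the water to 0 °C releases 463·4.18·39.7 = 76833 J.
Fully melting the ice requires m_ice L_f = 438·334 = 146292 J.
Since 76833 < 146292 J, not all the ice melts; equilibrium is at 0 °C.
m_melted·334 = 76833  ⇒  m_melted ≈ 230 g.

m_melted ≈ 230 g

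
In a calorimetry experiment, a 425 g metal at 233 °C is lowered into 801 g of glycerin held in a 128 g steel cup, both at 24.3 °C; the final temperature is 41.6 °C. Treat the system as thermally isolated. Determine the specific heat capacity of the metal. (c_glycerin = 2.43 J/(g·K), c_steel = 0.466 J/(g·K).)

Let T be the final temperature. ΣQ_i = 0:
425×c×(41.6 − 233) + 801×2.43×(41.6 − 24.3) + 128×0.466×(41.6 − 24.3) = 0
-81345 c = -34705
c = -34705/-81345 ≈ 0.4266 J/(g·K)

c ≈ 0.427 J/(g·K)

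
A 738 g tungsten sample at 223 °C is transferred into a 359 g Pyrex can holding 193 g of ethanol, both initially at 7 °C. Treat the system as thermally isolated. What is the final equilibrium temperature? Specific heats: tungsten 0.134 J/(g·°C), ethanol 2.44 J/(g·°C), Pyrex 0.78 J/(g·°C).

T_f ≈ 32.1 °C

Heat gained plus heat lost sum to zero:
738×0.134×(T − 223) + 193×2.44×(T − 7) + 359×0.78×(T − 7) = 0
(98.89 + 470.92 + 280.02) T = 98.89×223 + 470.92×7 + 280.02×7
T = 27309/849.83 ≈ 32.14 °C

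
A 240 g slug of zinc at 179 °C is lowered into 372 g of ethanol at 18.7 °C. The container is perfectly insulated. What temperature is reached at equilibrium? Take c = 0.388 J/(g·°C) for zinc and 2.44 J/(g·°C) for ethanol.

T_f ≈ 33.6 °C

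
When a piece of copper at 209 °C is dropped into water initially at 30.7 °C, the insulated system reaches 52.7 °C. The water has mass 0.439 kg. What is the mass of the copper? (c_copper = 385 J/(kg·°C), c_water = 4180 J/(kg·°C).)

|Q_copper| = |Q_water|:
m×385×(209 − 52.7) = 0.439×4180×(52.7 − 30.7)
60176 m = 40370  ⇒  m ≈ 0.6709 kg

m ≈ 0.671 kg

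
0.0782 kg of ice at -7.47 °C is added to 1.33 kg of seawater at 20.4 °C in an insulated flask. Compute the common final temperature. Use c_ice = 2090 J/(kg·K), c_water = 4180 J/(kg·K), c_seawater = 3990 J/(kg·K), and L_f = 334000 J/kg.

T_f ≈ 14.4 °C

Energy balance with sensible and latent terms:
ice -7.47→0 °C: 0.0782×2090×7.47 = 1220.9
  latent heat to melt: 0.0782×334000 = 26119
  warm the meltwater: 326.88 T
  seawater: 5306.7(T − 20.4)
5633.6 T = 108257 − 27340 = 80917
T ≈ 14.36 °C (positive, so assuming full melt was valid).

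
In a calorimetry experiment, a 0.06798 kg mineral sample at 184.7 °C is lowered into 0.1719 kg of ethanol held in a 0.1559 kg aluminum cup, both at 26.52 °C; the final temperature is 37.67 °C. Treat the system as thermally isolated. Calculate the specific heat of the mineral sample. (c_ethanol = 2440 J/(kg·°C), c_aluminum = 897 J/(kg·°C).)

c ≈ 624 J/(kg·°C)

Taking heat into each body as positive, Σ m c ΔT = 0:
0.06798·c·(37.67 − 184.7) + 0.1719·2440·(37.67 − 26.52) + 0.1559·897·(37.67 − 26.52) = 0
-9.995 c = -6236
c = -6236/-9.995 ≈ 623.9 J/(kg·°C)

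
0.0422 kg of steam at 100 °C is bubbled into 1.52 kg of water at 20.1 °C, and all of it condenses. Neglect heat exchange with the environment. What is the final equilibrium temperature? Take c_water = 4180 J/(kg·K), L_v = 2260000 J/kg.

T_f ≈ 36.9 °C

Net heat exchanged in the isolated system is zero:
condense steam: −0.0422×2260000 = −95372; condensate cools 100→T: 0.0422×4180×(T − 100) = 176.4(T − 100); original water: 6353.6(T − 20.1)
6530 T = 95372 + 17640 + 127707 = 240719
T ≈ 36.86 °C (< 100 °C, so full condensation is consistent).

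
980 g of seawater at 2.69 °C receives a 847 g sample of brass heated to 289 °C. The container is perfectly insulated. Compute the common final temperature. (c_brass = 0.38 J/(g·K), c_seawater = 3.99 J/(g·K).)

T_f ≈ 24.5 °C

Set heat shed by the hot body equal to heat absorbed by the cold body:
847·0.38·(289 − T) = 980·3.99·(T − 2.69)
321.86(289 − T) = 3910.2(T − 2.69)
4232.1 T = 103536  ⇒  T ≈ 24.46 °C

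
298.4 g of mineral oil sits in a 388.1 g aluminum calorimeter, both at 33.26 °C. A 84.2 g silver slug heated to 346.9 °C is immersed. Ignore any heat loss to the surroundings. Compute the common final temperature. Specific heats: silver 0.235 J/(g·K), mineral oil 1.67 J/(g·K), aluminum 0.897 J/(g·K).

T_f ≈ 40.4 °C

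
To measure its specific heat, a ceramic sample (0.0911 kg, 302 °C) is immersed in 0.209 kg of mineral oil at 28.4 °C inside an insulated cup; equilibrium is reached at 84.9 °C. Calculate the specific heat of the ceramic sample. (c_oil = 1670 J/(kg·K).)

c ≈ 997 J/(kg·K)

m_s c (T_s − T_f) = m_oil c_oil (T_f − T_0):
0.0911·c·(302 − 84.9) = 0.209·1670·(84.9 − 28.4)
19.78 c = 19720  ⇒  c ≈ 997.1 J/(kg·K)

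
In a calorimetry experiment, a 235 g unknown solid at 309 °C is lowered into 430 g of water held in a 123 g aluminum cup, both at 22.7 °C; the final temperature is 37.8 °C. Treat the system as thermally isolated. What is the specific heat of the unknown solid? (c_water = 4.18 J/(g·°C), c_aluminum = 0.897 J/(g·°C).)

Heat gained plus heat lost sum to zero:
235×c×(37.8 − 309) + 430×4.18×(37.8 − 22.7) + 123×0.897×(37.8 − 22.7) = 0
-63732 c = -28807
c = -28807/-63732 ≈ 0.452 J/(g·°C)

c ≈ 0.452 J/(g·°C)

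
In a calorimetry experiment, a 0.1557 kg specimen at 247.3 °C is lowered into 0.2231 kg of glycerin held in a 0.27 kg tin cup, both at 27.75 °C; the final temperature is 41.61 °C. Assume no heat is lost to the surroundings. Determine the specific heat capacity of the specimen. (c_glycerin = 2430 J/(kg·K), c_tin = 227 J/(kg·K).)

Net heat exchanged in the isolated system is zero:
0.1557·c·(41.61 − 247.3) + 0.2231·2430·(41.61 − 27.75) + 0.27·227·(41.61 − 27.75) = 0
-32.03 c = -8363.4
c = -8363.4/-32.03 ≈ 261.1 J/(kg·K)

c ≈ 261 J/(kg·K)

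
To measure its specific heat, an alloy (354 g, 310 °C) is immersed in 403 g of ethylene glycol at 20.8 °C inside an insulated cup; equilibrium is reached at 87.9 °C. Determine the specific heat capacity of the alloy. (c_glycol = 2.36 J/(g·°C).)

c ≈ 0.812 J/(g·°C)

Conservation of energy gives ΣQ = 0:
354·c·(87.9 − 310) + 403·2.36·(87.9 − 20.8) = 0
-78623 c = -63817
c = -63817/-78623 ≈ 0.8117 J/(g·°C)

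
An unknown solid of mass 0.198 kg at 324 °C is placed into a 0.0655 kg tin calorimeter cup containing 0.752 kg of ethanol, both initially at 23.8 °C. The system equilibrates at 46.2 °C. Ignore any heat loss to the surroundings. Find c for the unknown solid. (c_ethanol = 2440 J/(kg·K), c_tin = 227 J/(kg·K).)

Net heat exchanged in the isolated system is zero:
0.198×c×(46.2 − 324) + 0.752×2440×(46.2 − 23.8) + 0.0655×227×(46.2 − 23.8) = 0
-55 c = -41434
c = -41434/-55 ≈ 753.3 J/(kg·K)

c ≈ 753 J/(kg·K)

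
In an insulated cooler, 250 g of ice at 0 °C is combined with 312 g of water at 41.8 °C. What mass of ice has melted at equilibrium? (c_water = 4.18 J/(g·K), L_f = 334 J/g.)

Heat available from the water dropping to 0 °C: 312·4.18·41.8 = 54514 J.
To melt every bit of ice: 250·334 = 83500 J.
Since 54514 < 83500 J, not all the ice melts; equilibrium is at 0 °C.
Mass melted = 54514/334 ≈ 163.2 g.

m_melted ≈ 163 g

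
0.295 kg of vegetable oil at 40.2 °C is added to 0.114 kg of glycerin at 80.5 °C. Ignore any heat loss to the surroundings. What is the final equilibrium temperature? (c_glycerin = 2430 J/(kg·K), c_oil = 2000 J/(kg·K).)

Set heat shed by the hot body equal to heat absorbed by the cold body:
0.114·2430·(80.5 − T) = 0.295·2000·(T − 40.2)
277.02(80.5 − T) = 590(T − 40.2)
867.02 T = 46018  ⇒  T ≈ 53.08 °C

T_f ≈ 53.1 °C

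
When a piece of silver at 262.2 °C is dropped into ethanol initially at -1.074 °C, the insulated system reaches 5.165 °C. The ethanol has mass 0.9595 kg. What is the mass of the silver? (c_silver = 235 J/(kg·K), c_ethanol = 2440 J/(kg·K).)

m ≈ 0.242 kg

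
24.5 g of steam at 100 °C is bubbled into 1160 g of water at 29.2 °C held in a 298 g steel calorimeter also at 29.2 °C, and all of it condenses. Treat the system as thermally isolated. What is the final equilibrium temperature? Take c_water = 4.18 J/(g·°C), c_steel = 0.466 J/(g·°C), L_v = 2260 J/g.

Heat gained plus heat lost sum to zero:
latent heat released on condensation: 24.5·2260 = 55370
  condensate cools 100→T: 24.5·4.18·(T − 100) = 102.41(T − 100)
  original water: 4848.8(T − 29.2)
  cup: 138.87(T − 29.2)
5090.1 T = 55370 + 10241 + 145640 = 211251
T ≈ 41.50 °C — below 100 °C, confirming all the steam condensed.

T_f ≈ 41.5 °C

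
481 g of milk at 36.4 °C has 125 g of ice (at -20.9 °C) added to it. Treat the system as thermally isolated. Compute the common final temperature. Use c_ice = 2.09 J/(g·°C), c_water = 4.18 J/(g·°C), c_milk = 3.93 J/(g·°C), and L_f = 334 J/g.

Energy balance with sensible and latent terms:
warm ice to 0 °C: 125·2.09·(0 − (-20.9)) = 5460.1; fusion: m_ice L_f = 125·334 = 41750; meltwater 0→T: 125·4.18·T = 522.5 T; milk cools: 481·3.93·(T − 36.4) = 1890.3(T − 36.4)
2412.8 T = 68808 − 47210 = 21598
T ≈ 8.95 °C — above 0 °C, consistent with complete melting.

T_f ≈ 9.0 °C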